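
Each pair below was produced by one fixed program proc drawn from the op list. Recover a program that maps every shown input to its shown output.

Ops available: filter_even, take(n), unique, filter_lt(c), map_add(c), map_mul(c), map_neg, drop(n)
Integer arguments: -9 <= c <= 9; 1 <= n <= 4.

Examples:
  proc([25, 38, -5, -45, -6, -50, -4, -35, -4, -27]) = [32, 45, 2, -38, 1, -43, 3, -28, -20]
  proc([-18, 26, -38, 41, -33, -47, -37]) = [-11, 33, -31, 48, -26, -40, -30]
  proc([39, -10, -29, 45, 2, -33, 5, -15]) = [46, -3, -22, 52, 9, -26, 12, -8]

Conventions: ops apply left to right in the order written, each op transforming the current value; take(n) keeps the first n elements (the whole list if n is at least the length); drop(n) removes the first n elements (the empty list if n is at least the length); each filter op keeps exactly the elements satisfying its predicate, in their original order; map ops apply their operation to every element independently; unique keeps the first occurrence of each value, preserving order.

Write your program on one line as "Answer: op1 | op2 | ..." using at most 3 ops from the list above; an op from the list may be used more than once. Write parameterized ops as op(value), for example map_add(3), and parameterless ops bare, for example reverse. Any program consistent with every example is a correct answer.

map_add(7) | unique

Check, running the answer program on each example:
  [25, 38, -5, -45, -6, -50, -4, -35, -4, -27] -> [32, 45, 2, -38, 1, -43, 3, -28, 3, -20] -> [32, 45, 2, -38, 1, -43, 3, -28, -20]
  [-18, 26, -38, 41, -33, -47, -37] -> [-11, 33, -31, 48, -26, -40, -30] -> [-11, 33, -31, 48, -26, -40, -30]
  [39, -10, -29, 45, 2, -33, 5, -15] -> [46, -3, -22, 52, 9, -26, 12, -8] -> [46, -3, -22, 52, 9, -26, 12, -8]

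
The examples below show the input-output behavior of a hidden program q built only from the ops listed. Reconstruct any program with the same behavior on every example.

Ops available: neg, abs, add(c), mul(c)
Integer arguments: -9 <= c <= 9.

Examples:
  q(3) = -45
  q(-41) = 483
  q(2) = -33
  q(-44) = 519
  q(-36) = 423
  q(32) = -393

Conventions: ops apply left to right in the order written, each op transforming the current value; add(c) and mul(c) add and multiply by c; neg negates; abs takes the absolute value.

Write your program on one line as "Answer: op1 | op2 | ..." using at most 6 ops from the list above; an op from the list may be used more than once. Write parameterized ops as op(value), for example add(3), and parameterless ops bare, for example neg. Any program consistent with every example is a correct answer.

neg | mul(4) | mul(3) | neg | add(9) | neg

Check, running the answer program on each example:
  3 -> -3 -> -12 -> -36 -> 36 -> 45 -> -45
  -41 -> 41 -> 164 -> 492 -> -492 -> -483 -> 483
  2 -> -2 -> -8 -> -24 -> 24 -> 33 -> -33
  -44 -> 44 -> 176 -> 528 -> -528 -> -519 -> 519
  -36 -> 36 -> 144 -> 432 -> -432 -> -423 -> 423
  32 -> -32 -> -128 -> -384 -> 384 -> 393 -> -393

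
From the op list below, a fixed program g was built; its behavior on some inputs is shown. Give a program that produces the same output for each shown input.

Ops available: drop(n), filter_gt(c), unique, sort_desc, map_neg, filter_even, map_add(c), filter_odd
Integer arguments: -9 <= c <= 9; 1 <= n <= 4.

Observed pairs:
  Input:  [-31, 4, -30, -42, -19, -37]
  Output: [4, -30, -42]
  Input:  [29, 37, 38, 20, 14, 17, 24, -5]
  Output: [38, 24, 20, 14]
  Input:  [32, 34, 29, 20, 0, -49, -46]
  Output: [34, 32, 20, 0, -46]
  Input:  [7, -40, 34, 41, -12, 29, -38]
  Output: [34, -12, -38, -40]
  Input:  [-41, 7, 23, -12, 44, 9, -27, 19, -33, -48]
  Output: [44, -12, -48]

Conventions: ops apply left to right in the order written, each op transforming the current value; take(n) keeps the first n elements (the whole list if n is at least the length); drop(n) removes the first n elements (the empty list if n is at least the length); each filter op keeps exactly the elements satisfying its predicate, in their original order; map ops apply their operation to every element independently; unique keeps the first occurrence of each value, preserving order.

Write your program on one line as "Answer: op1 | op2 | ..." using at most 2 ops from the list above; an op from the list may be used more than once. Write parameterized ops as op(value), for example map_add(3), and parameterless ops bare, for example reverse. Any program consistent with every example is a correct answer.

filter_even | sort_desc

Check, running the answer program on each example:
  [-31, 4, -30, -42, -19, -37] -> [4, -30, -42] -> [4, -30, -42]
  [29, 37, 38, 20, 14, 17, 24, -5] -> [38, 20, 14, 24] -> [38, 24, 20, 14]
  [32, 34, 29, 20, 0, -49, -46] -> [32, 34, 20, 0, -46] -> [34, 32, 20, 0, -46]
  [7, -40, 34, 41, -12, 29, -38] -> [-40, 34, -12, -38] -> [34, -12, -38, -40]
  [-41, 7, 23, -12, 44, 9, -27, 19, -33, -48] -> [-12, 44, -48] -> [44, -12, -48]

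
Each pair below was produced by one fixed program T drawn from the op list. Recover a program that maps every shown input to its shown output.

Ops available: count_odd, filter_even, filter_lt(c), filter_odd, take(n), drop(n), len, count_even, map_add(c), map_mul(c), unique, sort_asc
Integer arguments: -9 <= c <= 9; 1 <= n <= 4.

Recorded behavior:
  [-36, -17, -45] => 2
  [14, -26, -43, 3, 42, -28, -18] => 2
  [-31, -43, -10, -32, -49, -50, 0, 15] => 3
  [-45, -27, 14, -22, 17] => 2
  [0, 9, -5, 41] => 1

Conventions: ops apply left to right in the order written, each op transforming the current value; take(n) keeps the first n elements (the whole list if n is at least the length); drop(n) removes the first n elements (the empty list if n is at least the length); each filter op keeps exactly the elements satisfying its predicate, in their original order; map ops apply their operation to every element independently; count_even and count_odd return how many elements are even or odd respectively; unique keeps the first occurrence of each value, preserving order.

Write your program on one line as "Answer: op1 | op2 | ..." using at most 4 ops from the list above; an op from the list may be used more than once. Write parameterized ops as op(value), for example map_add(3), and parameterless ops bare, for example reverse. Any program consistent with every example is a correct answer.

filter_lt(5) | filter_odd | sort_asc | count_odd

Check, running the answer program on each example:
  [-36, -17, -45] -> [-36, -17, -45] -> [-17, -45] -> [-45, -17] -> 2
  [14, -26, -43, 3, 42, -28, -18] -> [-26, -43, 3, -28, -18] -> [-43, 3] -> [-43, 3] -> 2
  [-31, -43, -10, -32, -49, -50, 0, 15] -> [-31, -43, -10, -32, -49, -50, 0] -> [-31, -43, -49] -> [-49, -43, -31] -> 3
  [-45, -27, 14, -22, 17] -> [-45, -27, -22] -> [-45, -27] -> [-45, -27] -> 2
  [0, 9, -5, 41] -> [0, -5] -> [-5] -> [-5] -> 1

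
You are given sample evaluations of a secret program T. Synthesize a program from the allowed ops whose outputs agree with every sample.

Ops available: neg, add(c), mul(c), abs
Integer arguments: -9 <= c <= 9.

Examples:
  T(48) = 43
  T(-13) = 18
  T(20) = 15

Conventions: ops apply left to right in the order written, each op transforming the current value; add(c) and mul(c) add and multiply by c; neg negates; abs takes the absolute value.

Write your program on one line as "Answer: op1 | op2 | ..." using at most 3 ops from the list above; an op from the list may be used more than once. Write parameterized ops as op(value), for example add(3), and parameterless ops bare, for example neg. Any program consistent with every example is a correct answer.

add(-5) | neg | abs

Check, running the answer program on each example:
  48 -> 43 -> -43 -> 43
  -13 -> -18 -> 18 -> 18
  20 -> 15 -> -15 -> 15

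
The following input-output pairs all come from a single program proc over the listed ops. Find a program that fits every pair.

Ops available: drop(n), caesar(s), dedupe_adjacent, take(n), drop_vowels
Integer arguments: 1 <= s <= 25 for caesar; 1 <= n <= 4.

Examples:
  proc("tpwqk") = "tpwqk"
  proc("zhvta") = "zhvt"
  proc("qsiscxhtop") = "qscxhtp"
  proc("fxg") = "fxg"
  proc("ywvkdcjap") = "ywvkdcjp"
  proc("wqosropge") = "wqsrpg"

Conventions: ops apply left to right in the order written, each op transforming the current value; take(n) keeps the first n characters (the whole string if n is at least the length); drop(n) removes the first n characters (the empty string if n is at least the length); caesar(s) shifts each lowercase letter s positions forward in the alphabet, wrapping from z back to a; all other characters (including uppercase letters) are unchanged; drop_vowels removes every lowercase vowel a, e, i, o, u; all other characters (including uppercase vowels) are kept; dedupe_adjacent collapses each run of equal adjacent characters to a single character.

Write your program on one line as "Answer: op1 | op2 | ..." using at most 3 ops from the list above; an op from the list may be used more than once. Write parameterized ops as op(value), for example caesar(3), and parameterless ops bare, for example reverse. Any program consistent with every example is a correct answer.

drop_vowels | dedupe_adjacent

Check, running the answer program on each example:
  "tpwqk" -> "tpwqk" -> "tpwqk"
  "zhvta" -> "zhvt" -> "zhvt"
  "qsiscxhtop" -> "qsscxhtp" -> "qscxhtp"
  "fxg" -> "fxg" -> "fxg"
  "ywvkdcjap" -> "ywvkdcjp" -> "ywvkdcjp"
  "wqosropge" -> "wqsrpg" -> "wqsrpg"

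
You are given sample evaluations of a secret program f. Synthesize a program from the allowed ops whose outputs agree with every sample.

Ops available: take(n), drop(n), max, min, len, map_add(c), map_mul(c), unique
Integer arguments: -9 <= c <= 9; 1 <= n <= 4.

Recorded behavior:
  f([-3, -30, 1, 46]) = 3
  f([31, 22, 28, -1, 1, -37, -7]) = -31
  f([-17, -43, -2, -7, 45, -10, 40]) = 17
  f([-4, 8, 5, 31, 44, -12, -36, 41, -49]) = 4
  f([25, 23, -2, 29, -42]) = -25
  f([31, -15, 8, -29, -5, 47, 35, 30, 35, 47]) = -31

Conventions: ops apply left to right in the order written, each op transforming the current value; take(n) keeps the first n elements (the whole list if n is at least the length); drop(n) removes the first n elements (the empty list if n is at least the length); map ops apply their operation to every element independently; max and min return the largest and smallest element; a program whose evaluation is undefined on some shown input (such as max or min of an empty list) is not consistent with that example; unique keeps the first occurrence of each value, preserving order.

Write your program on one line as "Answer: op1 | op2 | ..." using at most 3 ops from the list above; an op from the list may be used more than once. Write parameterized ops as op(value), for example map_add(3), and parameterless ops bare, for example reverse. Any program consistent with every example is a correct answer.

take(1) | map_mul(-1) | min

Check, running the answer program on each example:
  [-3, -30, 1, 46] -> [-3] -> [3] -> 3
  [31, 22, 28, -1, 1, -37, -7] -> [31] -> [-31] -> -31
  [-17, -43, -2, -7, 45, -10, 40] -> [-17] -> [17] -> 17
  [-4, 8, 5, 31, 44, -12, -36, 41, -49] -> [-4] -> [4] -> 4
  [25, 23, -2, 29, -42] -> [25] -> [-25] -> -25
  [31, -15, 8, -29, -5, 47, 35, 30, 35, 47] -> [31] -> [-31] -> -31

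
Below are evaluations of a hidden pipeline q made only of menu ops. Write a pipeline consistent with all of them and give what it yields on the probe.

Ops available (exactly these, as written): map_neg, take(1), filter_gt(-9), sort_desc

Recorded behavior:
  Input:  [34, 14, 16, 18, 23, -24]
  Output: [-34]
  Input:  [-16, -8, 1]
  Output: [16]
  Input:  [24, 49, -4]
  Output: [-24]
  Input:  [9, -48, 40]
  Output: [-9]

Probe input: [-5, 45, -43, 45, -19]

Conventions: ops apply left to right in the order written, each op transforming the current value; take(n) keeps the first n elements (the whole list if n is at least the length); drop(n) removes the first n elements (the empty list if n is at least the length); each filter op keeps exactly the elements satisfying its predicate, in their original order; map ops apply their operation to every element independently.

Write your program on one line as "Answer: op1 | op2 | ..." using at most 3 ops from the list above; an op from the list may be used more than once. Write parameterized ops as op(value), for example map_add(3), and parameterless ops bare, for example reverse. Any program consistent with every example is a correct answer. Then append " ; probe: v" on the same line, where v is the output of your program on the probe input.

take(1) | map_neg ; probe: [5]

Check, running the answer program on each example:
  [34, 14, 16, 18, 23, -24] -> [34] -> [-34]
  [-16, -8, 1] -> [-16] -> [16]
  [24, 49, -4] -> [24] -> [-24]
  [9, -48, 40] -> [9] -> [-9]
  probe: [-5, 45, -43, 45, -19] -> [-5] -> [5]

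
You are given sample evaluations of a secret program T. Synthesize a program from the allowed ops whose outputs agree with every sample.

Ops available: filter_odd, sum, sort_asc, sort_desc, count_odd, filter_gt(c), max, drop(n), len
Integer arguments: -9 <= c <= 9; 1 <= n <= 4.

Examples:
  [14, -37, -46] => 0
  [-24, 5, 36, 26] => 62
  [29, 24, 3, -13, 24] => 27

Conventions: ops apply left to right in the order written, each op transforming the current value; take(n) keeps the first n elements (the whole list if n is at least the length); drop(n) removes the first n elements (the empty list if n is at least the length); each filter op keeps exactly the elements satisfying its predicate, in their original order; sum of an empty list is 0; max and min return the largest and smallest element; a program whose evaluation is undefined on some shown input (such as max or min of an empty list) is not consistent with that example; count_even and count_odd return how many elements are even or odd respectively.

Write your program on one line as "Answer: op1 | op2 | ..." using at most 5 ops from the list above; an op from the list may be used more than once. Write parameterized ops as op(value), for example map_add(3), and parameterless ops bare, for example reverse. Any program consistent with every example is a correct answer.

drop(2) | sort_asc | sort_desc | filter_gt(-7) | sum

Check, running the answer program on each example:
  [14, -37, -46] -> [-46] -> [-46] -> [-46] -> [] -> 0
  [-24, 5, 36, 26] -> [36, 26] -> [26, 36] -> [36, 26] -> [36, 26] -> 62
  [29, 24, 3, -13, 24] -> [3, -13, 24] -> [-13, 3, 24] -> [24, 3, -13] -> [24, 3] -> 27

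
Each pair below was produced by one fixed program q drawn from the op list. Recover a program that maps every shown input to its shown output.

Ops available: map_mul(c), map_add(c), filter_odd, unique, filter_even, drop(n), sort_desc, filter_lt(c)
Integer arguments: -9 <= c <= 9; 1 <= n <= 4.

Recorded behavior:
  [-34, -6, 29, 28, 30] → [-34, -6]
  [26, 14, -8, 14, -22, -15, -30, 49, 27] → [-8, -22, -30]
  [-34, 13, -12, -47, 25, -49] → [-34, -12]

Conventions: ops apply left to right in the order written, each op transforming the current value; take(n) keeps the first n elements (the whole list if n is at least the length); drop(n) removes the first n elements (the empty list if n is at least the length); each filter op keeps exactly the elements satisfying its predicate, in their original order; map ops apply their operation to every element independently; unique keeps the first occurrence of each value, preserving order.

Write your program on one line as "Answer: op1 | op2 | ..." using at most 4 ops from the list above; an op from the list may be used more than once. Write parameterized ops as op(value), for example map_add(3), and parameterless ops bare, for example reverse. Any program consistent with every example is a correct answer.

filter_even | unique | filter_lt(6)

Check, running the answer program on each example:
  [-34, -6, 29, 28, 30] -> [-34, -6, 28, 30] -> [-34, -6, 28, 30] -> [-34, -6]
  [26, 14, -8, 14, -22, -15, -30, 49, 27] -> [26, 14, -8, 14, -22, -30] -> [26, 14, -8, -22, -30] -> [-8, -22, -30]
  [-34, 13, -12, -47, 25, -49] -> [-34, -12] -> [-34, -12] -> [-34, -12]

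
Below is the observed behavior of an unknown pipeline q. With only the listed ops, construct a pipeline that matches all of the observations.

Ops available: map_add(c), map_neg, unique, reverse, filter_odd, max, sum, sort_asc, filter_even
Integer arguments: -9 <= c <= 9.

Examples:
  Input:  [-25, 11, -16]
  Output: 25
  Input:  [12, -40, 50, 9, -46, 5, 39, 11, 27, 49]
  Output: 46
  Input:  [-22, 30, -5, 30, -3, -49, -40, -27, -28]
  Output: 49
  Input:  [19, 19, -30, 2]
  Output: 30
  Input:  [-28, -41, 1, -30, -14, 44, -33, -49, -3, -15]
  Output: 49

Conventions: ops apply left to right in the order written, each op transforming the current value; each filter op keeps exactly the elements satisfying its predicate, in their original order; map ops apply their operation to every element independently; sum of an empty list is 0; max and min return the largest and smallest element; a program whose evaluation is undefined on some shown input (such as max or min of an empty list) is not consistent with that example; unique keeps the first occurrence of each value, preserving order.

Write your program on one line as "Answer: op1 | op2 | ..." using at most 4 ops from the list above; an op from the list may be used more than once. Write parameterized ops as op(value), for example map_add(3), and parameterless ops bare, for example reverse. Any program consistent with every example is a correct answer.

unique | reverse | map_neg | max

Check, running the answer program on each example:
  [-25, 11, -16] -> [-25, 11, -16] -> [-16, 11, -25] -> [16, -11, 25] -> 25
  [12, -40, 50, 9, -46, 5, 39, 11, 27, 49] -> [12, -40, 50, 9, -46, 5, 39, 11, 27, 49] -> [49, 27, 11, 39, 5, -46, 9, 50, -40, 12] -> [-49, -27, -11, -39, -5, 46, -9, -50, 40, -12] -> 46
  [-22, 30, -5, 30, -3, -49, -40, -27, -28] -> [-22, 30, -5, -3, -49, -40, -27, -28] -> [-28, -27, -40, -49, -3, -5, 30, -22] -> [28, 27, 40, 49, 3, 5, -30, 22] -> 49
  [19, 19, -30, 2] -> [19, -30, 2] -> [2, -30, 19] -> [-2, 30, -19] -> 30
  [-28, -41, 1, -30, -14, 44, -33, -49, -3, -15] -> [-28, -41, 1, -30, -14, 44, -33, -49, -3, -15] -> [-15, -3, -49, -33, 44, -14, -30, 1, -41, -28] -> [15, 3, 49, 33, -44, 14, 30, -1, 41, 28] -> 49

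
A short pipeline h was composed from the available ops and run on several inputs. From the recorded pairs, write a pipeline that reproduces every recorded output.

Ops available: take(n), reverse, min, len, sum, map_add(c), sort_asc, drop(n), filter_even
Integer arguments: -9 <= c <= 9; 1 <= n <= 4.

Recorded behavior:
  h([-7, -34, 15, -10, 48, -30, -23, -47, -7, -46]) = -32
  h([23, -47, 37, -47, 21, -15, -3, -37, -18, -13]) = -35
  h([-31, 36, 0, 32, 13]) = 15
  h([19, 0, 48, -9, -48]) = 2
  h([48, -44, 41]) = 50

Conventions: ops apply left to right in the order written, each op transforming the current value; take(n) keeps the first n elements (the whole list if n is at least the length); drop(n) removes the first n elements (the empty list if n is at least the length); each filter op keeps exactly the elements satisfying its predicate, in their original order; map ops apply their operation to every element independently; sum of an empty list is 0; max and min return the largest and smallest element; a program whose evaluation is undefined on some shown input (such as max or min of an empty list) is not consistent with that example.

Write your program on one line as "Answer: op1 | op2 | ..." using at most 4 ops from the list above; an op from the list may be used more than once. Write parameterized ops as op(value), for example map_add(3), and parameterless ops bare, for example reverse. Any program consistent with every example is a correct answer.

sort_asc | map_add(2) | drop(2) | min

Check, running the answer program on each example:
  [-7, -34, 15, -10, 48, -30, -23, -47, -7, -46] -> [-47, -46, -34, -30, -23, -10, -7, -7, 15, 48] -> [-45, -44, -32, -28, -21, -8, -5, -5, 17, 50] -> [-32, -28, -21, -8, -5, -5, 17, 50] -> -32
  [23, -47, 37, -47, 21, -15, -3, -37, -18, -13] -> [-47, -47, -37, -18, -15, -13, -3, 21, 23, 37] -> [-45, -45, -35, -16, -13, -11, -1, 23, 25, 39] -> [-35, -16, -13, -11, -1, 23, 25, 39] -> -35
  [-31, 36, 0, 32, 13] -> [-31, 0, 13, 32, 36] -> [-29, 2, 15, 34, 38] -> [15, 34, 38] -> 15
  [19, 0, 48, -9, -48] -> [-48, -9, 0, 19, 48] -> [-46, -7, 2, 21, 50] -> [2, 21, 50] -> 2
  [48, -44, 41] -> [-44, 41, 48] -> [-42, 43, 50] -> [50] -> 50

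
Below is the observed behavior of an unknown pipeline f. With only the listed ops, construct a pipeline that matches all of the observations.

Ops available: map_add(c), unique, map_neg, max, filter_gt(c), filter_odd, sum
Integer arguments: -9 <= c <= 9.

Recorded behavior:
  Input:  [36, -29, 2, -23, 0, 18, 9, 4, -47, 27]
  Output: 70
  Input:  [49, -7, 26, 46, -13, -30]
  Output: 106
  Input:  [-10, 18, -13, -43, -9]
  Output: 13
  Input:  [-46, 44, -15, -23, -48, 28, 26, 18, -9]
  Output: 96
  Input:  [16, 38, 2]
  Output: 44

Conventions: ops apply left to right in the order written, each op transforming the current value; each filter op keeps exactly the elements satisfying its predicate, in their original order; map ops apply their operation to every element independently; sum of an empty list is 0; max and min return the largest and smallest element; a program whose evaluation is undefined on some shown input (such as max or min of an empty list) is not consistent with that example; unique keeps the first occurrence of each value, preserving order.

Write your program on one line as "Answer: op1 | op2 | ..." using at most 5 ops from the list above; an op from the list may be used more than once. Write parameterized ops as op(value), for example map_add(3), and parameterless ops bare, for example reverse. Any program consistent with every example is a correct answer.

map_add(-5) | filter_gt(-7) | filter_gt(1) | sum

Check, running the answer program on each example:
  [36, -29, 2, -23, 0, 18, 9, 4, -47, 27] -> [31, -34, -3, -28, -5, 13, 4, -1, -52, 22] -> [31, -3, -5, 13, 4, -1, 22] -> [31, 13, 4, 22] -> 70
  [49, -7, 26, 46, -13, -30] -> [44, -12, 21, 41, -18, -35] -> [44, 21, 41] -> [44, 21, 41] -> 106
  [-10, 18, -13, -43, -9] -> [-15, 13, -18, -48, -14] -> [13] -> [13] -> 13
  [-46, 44, -15, -23, -48, 28, 26, 18, -9] -> [-51, 39, -20, -28, -53, 23, 21, 13, -14] -> [39, 23, 21, 13] -> [39, 23, 21, 13] -> 96
  [16, 38, 2] -> [11, 33, -3] -> [11, 33, -3] -> [11, 33] -> 44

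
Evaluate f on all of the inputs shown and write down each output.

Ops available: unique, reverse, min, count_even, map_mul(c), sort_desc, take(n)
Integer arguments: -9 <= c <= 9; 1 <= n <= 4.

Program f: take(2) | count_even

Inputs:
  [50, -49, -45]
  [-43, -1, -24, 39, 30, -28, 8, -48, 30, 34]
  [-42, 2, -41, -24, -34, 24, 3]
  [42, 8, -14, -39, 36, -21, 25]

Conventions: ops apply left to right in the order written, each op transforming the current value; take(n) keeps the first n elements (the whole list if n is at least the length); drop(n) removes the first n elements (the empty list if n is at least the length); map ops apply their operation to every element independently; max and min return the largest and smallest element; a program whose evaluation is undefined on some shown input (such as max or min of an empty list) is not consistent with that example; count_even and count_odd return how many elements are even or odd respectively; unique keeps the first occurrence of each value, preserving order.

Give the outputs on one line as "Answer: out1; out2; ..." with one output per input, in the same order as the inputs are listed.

1; 0; 2; 2

Execution, op by op:
  [50, -49, -45] -> [50, -49] -> 1
  [-43, -1, -24, 39, 30, -28, 8, -48, 30, 34] -> [-43, -1] -> 0
  [-42, 2, -41, -24, -34, 24, 3] -> [-42, 2] -> 2
  [42, 8, -14, -39, 36, -21, 25] -> [42, 8] -> 2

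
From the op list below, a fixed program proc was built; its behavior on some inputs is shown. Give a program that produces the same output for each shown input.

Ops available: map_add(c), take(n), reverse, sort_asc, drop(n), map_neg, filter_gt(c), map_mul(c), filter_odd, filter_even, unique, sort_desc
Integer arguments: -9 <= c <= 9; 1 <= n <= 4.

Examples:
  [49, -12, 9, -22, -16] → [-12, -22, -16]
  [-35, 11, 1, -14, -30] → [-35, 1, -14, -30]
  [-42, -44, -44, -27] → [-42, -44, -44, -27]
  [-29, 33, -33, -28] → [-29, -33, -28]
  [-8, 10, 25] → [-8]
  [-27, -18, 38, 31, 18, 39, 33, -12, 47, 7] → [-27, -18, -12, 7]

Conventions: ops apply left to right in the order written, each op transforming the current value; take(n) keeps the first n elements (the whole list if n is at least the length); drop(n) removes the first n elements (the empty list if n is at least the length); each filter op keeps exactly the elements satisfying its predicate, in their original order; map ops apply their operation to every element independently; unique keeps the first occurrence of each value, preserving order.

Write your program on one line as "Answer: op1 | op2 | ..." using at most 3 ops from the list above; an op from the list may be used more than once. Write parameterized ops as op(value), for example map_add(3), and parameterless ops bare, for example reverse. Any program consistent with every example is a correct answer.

map_neg | filter_gt(-9) | map_neg

Check, running the answer program on each example:
  [49, -12, 9, -22, -16] -> [-49, 12, -9, 22, 16] -> [12, 22, 16] -> [-12, -22, -16]
  [-35, 11, 1, -14, -30] -> [35, -11, -1, 14, 30] -> [35, -1, 14, 30] -> [-35, 1, -14, -30]
  [-42, -44, -44, -27] -> [42, 44, 44, 27] -> [42, 44, 44, 27] -> [-42, -44, -44, -27]
  [-29, 33, -33, -28] -> [29, -33, 33, 28] -> [29, 33, 28] -> [-29, -33, -28]
  [-8, 10, 25] -> [8, -10, -25] -> [8] -> [-8]
  [-27, -18, 38, 31, 18, 39, 33, -12, 47, 7] -> [27, 18, -38, -31, -18, -39, -33, 12, -47, -7] -> [27, 18, 12, -7] -> [-27, -18, -12, 7]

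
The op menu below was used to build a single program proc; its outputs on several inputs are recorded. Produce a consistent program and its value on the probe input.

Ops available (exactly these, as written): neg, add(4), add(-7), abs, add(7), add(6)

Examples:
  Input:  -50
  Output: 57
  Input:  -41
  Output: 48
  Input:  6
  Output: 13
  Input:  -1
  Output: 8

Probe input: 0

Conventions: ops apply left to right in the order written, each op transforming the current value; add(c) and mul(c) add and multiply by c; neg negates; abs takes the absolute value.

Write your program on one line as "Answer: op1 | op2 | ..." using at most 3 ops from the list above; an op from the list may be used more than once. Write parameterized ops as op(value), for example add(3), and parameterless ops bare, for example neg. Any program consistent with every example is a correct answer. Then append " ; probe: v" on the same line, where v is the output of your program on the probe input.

neg | abs | add(7) ; probe: 7

Check, running the answer program on each example:
  -50 -> 50 -> 50 -> 57
  -41 -> 41 -> 41 -> 48
  6 -> -6 -> 6 -> 13
  -1 -> 1 -> 1 -> 8
  probe: 0 -> 0 -> 0 -> 7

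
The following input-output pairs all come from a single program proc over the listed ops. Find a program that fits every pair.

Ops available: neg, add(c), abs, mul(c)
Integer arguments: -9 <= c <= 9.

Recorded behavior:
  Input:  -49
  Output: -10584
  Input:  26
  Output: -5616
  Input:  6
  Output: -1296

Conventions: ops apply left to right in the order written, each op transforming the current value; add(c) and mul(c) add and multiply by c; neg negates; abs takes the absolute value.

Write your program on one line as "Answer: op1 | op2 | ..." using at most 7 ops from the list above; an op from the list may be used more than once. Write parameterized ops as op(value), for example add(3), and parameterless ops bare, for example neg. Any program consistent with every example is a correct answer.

abs | mul(-9) | mul(-4) | mul(3) | neg | mul(2)

Check, running the answer program on each example:
  -49 -> 49 -> -441 -> 1764 -> 5292 -> -5292 -> -10584
  26 -> 26 -> -234 -> 936 -> 2808 -> -2808 -> -5616
  6 -> 6 -> -54 -> 216 -> 648 -> -648 -> -1296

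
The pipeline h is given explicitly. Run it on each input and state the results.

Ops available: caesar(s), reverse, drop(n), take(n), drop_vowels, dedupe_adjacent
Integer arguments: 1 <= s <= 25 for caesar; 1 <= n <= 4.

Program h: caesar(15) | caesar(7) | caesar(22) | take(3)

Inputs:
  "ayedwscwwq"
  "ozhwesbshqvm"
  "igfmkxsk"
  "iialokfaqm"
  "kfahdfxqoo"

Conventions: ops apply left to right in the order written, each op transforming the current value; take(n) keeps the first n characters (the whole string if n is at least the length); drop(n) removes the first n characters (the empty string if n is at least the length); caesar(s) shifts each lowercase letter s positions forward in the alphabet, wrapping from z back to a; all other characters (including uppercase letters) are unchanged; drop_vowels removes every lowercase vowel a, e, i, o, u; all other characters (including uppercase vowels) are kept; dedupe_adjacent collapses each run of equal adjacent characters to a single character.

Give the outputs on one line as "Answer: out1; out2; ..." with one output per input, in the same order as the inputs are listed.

Execution, op by op:
  "ayedwscwwq" -> "pntslhrllf" -> "wuazsoyssm" -> "sqwvokuooi" -> "sqw"
  "ozhwesbshqvm" -> "dowlthqhwfkb" -> "kvdsaoxodmri" -> "grzowktkzine" -> "grz"
  "igfmkxsk" -> "xvubzmhz" -> "ecbigtog" -> "ayxecpkc" -> "ayx"
  "iialokfaqm" -> "xxpadzupfb" -> "eewhkgbwmi" -> "aasdgcxsie" -> "aas"
  "kfahdfxqoo" -> "zupwsumfdd" -> "gbwdzbtmkk" -> "cxszvxpigg" -> "cxs"

"sqw"; "grz"; "ayx"; "aas"; "cxs"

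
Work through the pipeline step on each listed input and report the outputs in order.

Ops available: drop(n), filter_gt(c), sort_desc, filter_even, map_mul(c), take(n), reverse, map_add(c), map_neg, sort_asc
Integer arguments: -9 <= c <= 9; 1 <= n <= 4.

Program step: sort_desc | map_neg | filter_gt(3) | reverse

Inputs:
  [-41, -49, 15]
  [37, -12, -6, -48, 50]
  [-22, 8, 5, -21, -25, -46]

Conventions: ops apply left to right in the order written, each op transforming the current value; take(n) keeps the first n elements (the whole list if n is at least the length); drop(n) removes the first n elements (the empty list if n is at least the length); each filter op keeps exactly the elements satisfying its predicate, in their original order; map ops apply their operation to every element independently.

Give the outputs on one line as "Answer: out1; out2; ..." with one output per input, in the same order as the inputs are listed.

Execution, op by op:
  [-41, -49, 15] -> [15, -41, -49] -> [-15, 41, 49] -> [41, 49] -> [49, 41]
  [37, -12, -6, -48, 50] -> [50, 37, -6, -12, -48] -> [-50, -37, 6, 12, 48] -> [6, 12, 48] -> [48, 12, 6]
  [-22, 8, 5, -21, -25, -46] -> [8, 5, -21, -22, -25, -46] -> [-8, -5, 21, 22, 25, 46] -> [21, 22, 25, 46] -> [46, 25, 22, 21]

[49, 41]; [48, 12, 6]; [46, 25, 22, 21]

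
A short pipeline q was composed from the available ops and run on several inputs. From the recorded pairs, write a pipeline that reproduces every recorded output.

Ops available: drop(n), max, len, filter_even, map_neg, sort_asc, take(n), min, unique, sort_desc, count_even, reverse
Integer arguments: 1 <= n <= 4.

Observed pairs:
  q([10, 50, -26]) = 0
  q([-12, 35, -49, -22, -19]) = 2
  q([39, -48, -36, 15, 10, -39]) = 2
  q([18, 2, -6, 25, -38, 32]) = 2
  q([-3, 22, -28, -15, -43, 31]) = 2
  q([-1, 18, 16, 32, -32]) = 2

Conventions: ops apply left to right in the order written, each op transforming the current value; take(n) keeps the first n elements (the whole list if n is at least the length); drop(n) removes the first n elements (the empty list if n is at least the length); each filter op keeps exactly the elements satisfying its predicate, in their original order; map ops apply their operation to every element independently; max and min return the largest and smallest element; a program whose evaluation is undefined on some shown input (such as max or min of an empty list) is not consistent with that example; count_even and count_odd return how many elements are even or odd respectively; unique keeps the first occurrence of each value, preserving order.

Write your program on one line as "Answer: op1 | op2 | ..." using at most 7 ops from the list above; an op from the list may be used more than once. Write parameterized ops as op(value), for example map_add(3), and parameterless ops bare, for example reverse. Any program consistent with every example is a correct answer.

drop(3) | take(2) | sort_desc | sort_asc | map_neg | len

Check, running the answer program on each example:
  [10, 50, -26] -> [] -> [] -> [] -> [] -> [] -> 0
  [-12, 35, -49, -22, -19] -> [-22, -19] -> [-22, -19] -> [-19, -22] -> [-22, -19] -> [22, 19] -> 2
  [39, -48, -36, 15, 10, -39] -> [15, 10, -39] -> [15, 10] -> [15, 10] -> [10, 15] -> [-10, -15] -> 2
  [18, 2, -6, 25, -38, 32] -> [25, -38, 32] -> [25, -38] -> [25, -38] -> [-38, 25] -> [38, -25] -> 2
  [-3, 22, -28, -15, -43, 31] -> [-15, -43, 31] -> [-15, -43] -> [-15, -43] -> [-43, -15] -> [43, 15] -> 2
  [-1, 18, 16, 32, -32] -> [32, -32] -> [32, -32] -> [32, -32] -> [-32, 32] -> [32, -32] -> 2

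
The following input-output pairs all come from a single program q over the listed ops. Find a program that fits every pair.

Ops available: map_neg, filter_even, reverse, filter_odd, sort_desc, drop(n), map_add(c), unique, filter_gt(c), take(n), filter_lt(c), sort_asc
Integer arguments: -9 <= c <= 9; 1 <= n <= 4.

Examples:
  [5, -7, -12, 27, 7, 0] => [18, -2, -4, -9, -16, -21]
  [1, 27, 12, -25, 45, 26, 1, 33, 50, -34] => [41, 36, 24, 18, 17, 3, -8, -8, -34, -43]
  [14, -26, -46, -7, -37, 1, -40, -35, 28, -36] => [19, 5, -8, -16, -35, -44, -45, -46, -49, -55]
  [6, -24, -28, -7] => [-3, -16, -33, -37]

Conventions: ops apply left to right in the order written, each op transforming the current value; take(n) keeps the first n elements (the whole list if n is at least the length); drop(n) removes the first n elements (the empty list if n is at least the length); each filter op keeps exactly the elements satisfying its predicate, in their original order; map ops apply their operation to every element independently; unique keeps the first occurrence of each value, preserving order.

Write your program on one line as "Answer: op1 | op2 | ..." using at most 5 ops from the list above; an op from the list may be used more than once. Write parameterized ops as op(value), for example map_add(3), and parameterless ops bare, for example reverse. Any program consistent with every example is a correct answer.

sort_desc | map_neg | map_add(9) | map_neg

Check, running the answer program on each example:
  [5, -7, -12, 27, 7, 0] -> [27, 7, 5, 0, -7, -12] -> [-27, -7, -5, 0, 7, 12] -> [-18, 2, 4, 9, 16, 21] -> [18, -2, -4, -9, -16, -21]
  [1, 27, 12, -25, 45, 26, 1, 33, 50, -34] -> [50, 45, 33, 27, 26, 12, 1, 1, -25, -34] -> [-50, -45, -33, -27, -26, -12, -1, -1, 25, 34] -> [-41, -36, -24, -18, -17, -3, 8, 8, 34, 43] -> [41, 36, 24, 18, 17, 3, -8, -8, -34, -43]
  [14, -26, -46, -7, -37, 1, -40, -35, 28, -36] -> [28, 14, 1, -7, -26, -35, -36, -37, -40, -46] -> [-28, -14, -1, 7, 26, 35, 36, 37, 40, 46] -> [-19, -5, 8, 16, 35, 44, 45, 46, 49, 55] -> [19, 5, -8, -16, -35, -44, -45, -46, -49, -55]
  [6, -24, -28, -7] -> [6, -7, -24, -28] -> [-6, 7, 24, 28] -> [3, 16, 33, 37] -> [-3, -16, -33, -37]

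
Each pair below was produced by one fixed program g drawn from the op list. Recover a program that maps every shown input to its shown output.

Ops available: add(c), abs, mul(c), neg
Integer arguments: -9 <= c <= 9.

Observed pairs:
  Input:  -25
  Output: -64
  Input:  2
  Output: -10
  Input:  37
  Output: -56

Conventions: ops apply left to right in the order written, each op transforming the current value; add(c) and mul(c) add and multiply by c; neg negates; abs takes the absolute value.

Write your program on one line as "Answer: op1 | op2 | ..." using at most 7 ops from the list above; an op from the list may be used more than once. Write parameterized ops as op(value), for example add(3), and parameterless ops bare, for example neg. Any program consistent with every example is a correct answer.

add(-8) | abs | add(-3) | mul(-2) | add(3) | add(-7)

Check, running the answer program on each example:
  -25 -> -33 -> 33 -> 30 -> -60 -> -57 -> -64
  2 -> -6 -> 6 -> 3 -> -6 -> -3 -> -10
  37 -> 29 -> 29 -> 26 -> -52 -> -49 -> -56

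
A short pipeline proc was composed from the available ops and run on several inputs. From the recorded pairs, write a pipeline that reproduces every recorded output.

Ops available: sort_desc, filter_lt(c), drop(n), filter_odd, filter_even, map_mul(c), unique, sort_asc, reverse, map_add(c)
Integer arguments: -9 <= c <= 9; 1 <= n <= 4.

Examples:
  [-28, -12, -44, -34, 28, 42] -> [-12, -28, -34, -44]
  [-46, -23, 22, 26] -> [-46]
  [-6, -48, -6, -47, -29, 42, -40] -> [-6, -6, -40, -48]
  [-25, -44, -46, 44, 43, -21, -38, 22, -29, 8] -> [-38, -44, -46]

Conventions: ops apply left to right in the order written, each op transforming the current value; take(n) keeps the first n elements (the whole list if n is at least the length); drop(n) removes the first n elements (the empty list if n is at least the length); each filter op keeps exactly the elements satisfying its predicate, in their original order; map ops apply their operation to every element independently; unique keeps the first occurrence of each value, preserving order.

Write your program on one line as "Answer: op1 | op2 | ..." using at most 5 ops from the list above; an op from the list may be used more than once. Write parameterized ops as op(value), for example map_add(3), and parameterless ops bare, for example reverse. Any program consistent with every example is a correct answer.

filter_lt(4) | filter_even | reverse | sort_desc

Check, running the answer program on each example:
  [-28, -12, -44, -34, 28, 42] -> [-28, -12, -44, -34] -> [-28, -12, -44, -34] -> [-34, -44, -12, -28] -> [-12, -28, -34, -44]
  [-46, -23, 22, 26] -> [-46, -23] -> [-46] -> [-46] -> [-46]
  [-6, -48, -6, -47, -29, 42, -40] -> [-6, -48, -6, -47, -29, -40] -> [-6, -48, -6, -40] -> [-40, -6, -48, -6] -> [-6, -6, -40, -48]
  [-25, -44, -46, 44, 43, -21, -38, 22, -29, 8] -> [-25, -44, -46, -21, -38, -29] -> [-44, -46, -38] -> [-38, -46, -44] -> [-38, -44, -46]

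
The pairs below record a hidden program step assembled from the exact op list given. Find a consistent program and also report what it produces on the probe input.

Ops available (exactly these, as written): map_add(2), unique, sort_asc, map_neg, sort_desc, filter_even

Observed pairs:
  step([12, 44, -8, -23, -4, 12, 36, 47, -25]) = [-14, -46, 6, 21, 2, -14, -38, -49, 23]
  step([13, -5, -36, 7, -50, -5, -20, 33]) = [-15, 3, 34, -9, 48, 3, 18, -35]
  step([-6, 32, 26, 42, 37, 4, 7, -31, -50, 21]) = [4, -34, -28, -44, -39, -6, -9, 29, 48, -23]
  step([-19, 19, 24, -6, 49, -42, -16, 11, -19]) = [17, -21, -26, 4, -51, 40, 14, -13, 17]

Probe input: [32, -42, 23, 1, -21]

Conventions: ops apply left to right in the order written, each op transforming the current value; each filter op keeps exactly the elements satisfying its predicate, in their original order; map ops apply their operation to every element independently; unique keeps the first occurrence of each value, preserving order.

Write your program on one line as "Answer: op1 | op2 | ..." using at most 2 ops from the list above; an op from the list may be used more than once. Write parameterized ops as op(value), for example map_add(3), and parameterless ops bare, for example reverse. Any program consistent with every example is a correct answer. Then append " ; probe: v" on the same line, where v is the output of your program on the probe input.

map_add(2) | map_neg ; probe: [-34, 40, -25, -3, 19]

Check, running the answer program on each example:
  [12, 44, -8, -23, -4, 12, 36, 47, -25] -> [14, 46, -6, -21, -2, 14, 38, 49, -23] -> [-14, -46, 6, 21, 2, -14, -38, -49, 23]
  [13, -5, -36, 7, -50, -5, -20, 33] -> [15, -3, -34, 9, -48, -3, -18, 35] -> [-15, 3, 34, -9, 48, 3, 18, -35]
  [-6, 32, 26, 42, 37, 4, 7, -31, -50, 21] -> [-4, 34, 28, 44, 39, 6, 9, -29, -48, 23] -> [4, -34, -28, -44, -39, -6, -9, 29, 48, -23]
  [-19, 19, 24, -6, 49, -42, -16, 11, -19] -> [-17, 21, 26, -4, 51, -40, -14, 13, -17] -> [17, -21, -26, 4, -51, 40, 14, -13, 17]
  probe: [32, -42, 23, 1, -21] -> [34, -40, 25, 3, -19] -> [-34, 40, -25, -3, 19]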